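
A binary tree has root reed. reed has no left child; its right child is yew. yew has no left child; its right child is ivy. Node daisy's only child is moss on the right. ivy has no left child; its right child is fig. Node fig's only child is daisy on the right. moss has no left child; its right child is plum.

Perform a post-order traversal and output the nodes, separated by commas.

plum, moss, daisy, fig, ivy, yew, reed

Post-order visits the left subtree, then the right subtree, then the node.
At reed: no left child.
At reed: go right to yew.
  At yew: no left child.
  At yew: go right to ivy.
    At ivy: no left child.
    At ivy: go right to fig.
      At fig: no left child.
      At fig: go right to daisy.
        At daisy: no left child.
        At daisy: go right to moss.
          At moss: no left child.
          At moss: go right to plum.
            plum is a leaf — visit plum.
          Visit moss.
        Visit daisy.
      Visit fig.
    Visit ivy.
  Visit yew.
Visit reed.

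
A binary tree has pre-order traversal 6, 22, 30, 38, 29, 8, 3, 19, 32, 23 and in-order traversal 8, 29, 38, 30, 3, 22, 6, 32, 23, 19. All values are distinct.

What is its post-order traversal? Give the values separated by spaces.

The first element of pre-order is the root; it splits in-order into left and right subtrees.
Root 6: left subtree has 6 nodes {8, 29, 38, 30, 3, 22}, right has 3 {32, 23, 19}.
  Root 22: left subtree has 5 nodes {8, 29, 38, 30, 3}, right has 0 { }.
    Root 30: left subtree has 3 nodes {8, 29, 38}, right has 1 {3}.
      Root 38: left subtree has 2 nodes {8, 29}, right has 0 { }.
        Root 29: left subtree has 1 node {8}, right has 0 { }.
  Root 19: left subtree has 2 nodes {32, 23}, right has 0 { }.
    Root 32: left subtree has 0 nodes { }, right has 1 {23}.

8 29 38 3 30 22 23 32 19 6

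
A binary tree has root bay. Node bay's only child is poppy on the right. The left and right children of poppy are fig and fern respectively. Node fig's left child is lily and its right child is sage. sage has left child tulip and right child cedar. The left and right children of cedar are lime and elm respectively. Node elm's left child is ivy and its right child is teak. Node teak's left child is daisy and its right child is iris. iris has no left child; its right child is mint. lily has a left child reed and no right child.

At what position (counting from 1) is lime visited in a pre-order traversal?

Pre-order visits the node, then its left subtree, then its right subtree.
Visit bay.
At bay: no left child.
At bay: go right to poppy.
  Visit poppy.
  At poppy: go left to fig.
    Visit fig.
    At fig: go left to lily.
      Visit lily.
      At lily: go left to reed.
        reed is a leaf — visit reed.
      At lily: no right child.
    At fig: go right to sage.
      Visit sage.
      At sage: go left to tulip.
        tulip is a leaf — visit tulip.
      At sage: go right to cedar.
        Visit cedar.
        At cedar: go left to lime.
          lime is a leaf — visit lime.
        At cedar: go right to elm.
          Visit elm.
          At elm: go left to ivy.
            ivy is a leaf — visit ivy.
          At elm: go right to teak.
            Visit teak.
            At teak: go left to daisy.
              daisy is a leaf — visit daisy.
            At teak: go right to iris.
              Visit iris.
              At iris: no left child.
              At iris: go right to mint.
                mint is a leaf — visit mint.
  At poppy: go right to fern.
    fern is a leaf — visit fern.
Full pre-order sequence: bay, poppy, fig, lily, reed, sage, tulip, cedar, lime, elm, ivy, teak, daisy, iris, mint, fern.

9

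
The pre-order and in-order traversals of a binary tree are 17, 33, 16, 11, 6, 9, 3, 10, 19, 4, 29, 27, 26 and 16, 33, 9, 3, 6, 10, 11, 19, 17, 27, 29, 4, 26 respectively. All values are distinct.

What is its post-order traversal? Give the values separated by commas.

The first element of pre-order is the root; it splits in-order into left and right subtrees.
Root 17: left subtree has 8 nodes {16, 33, 9, 3, 6, 10, 11, 19}, right has 4 {27, 29, 4, 26}.
  Root 33: left subtree has 1 node {16}, right has 6 {9, 3, 6, 10, 11, 19}.
    Root 11: left subtree has 4 nodes {9, 3, 6, 10}, right has 1 {19}.
      Root 6: left subtree has 2 nodes {9, 3}, right has 1 {10}.
        Root 9: left subtree has 0 nodes { }, right has 1 {3}.
  Root 4: left subtree has 2 nodes {27, 29}, right has 1 {26}.
    Root 29: left subtree has 1 node {27}, right has 0 { }.

16, 3, 9, 10, 6, 19, 11, 33, 27, 29, 26, 4, 17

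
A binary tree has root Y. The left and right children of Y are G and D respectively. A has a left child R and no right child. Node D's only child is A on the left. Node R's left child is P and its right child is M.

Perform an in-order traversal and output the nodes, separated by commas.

In-order visits the left subtree, then the node, then the right subtree.
At Y: go left to G.
  G is a leaf — visit G.
Visit Y.
At Y: go right to D.
  At D: go left to A.
    At A: go left to R.
      At R: go left to P.
        P is a leaf — visit P.
      Visit R.
      At R: go right to M.
        M is a leaf — visit M.
    Visit A.
    At A: no right child.
  Visit D.
  At D: no right child.

G, Y, P, R, M, A, D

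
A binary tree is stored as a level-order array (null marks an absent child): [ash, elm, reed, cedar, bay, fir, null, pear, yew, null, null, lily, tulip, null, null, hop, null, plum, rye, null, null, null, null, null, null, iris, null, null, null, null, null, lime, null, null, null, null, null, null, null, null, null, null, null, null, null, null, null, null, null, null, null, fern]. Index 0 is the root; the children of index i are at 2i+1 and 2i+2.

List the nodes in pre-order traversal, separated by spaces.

ash elm cedar pear hop lime yew plum rye bay reed fir lily tulip iris fern

Pre-order visits the node, then its left subtree, then its right subtree.
Visit ash.
At ash: go left to elm.
  Visit elm.
  At elm: go left to cedar.
    Visit cedar.
    At cedar: go left to pear.
      Visit pear.
      At pear: go left to hop.
        Visit hop.
        At hop: go left to lime.
          lime is a leaf — visit lime.
        At hop: no right child.
      At pear: no right child.
    At cedar: go right to yew.
      Visit yew.
      At yew: go left to plum.
        plum is a leaf — visit plum.
      At yew: go right to rye.
        rye is a leaf — visit rye.
  At elm: go right to bay.
    bay is a leaf — visit bay.
At ash: go right to reed.
  Visit reed.
  At reed: go left to fir.
    Visit fir.
    At fir: go left to lily.
      lily is a leaf — visit lily.
    At fir: go right to tulip.
      Visit tulip.
      At tulip: go left to iris.
        Visit iris.
        At iris: go left to fern.
          fern is a leaf — visit fern.
        At iris: no right child.
      At tulip: no right child.
  At reed: no right child.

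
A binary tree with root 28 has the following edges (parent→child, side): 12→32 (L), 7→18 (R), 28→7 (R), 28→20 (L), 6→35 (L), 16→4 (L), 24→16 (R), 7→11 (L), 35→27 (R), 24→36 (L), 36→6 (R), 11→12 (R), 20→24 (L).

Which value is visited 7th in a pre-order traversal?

Pre-order visits the node, then its left subtree, then its right subtree.
Visit 28.
At 28: go left to 20.
  Visit 20.
  At 20: go left to 24.
    Visit 24.
    At 24: go left to 36.
      Visit 36.
      At 36: no left child.
      At 36: go right to 6.
        Visit 6.
        At 6: go left to 35.
          Visit 35.
          At 35: no left child.
          At 35: go right to 27.
            27 is a leaf — visit 27.
        At 6: no right child.
    At 24: go right to 16.
      Visit 16.
      At 16: go left to 4.
        4 is a leaf — visit 4.
      At 16: no right child.
  At 20: no right child.
At 28: go right to 7.
  Visit 7.
  At 7: go left to 11.
    Visit 11.
    At 11: no left child.
    At 11: go right to 12.
      Visit 12.
      At 12: go left to 32.
        32 is a leaf — visit 32.
      At 12: no right child.
  At 7: go right to 18.
    18 is a leaf — visit 18.
Full pre-order sequence: 28, 20, 24, 36, 6, 35, 27, 16, 4, 7, 11, 12, 32, 18.

27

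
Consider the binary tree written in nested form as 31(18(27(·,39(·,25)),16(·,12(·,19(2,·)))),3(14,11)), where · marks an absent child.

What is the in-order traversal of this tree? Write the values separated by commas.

27, 39, 25, 18, 16, 12, 2, 19, 31, 14, 3, 11

In-order visits the left subtree, then the node, then the right subtree.
At 31: go left to 18.
  At 18: go left to 27.
    At 27: no left child.
    Visit 27.
    At 27: go right to 39.
      At 39: no left child.
      Visit 39.
      At 39: go right to 25.
        25 is a leaf — visit 25.
  Visit 18.
  At 18: go right to 16.
    At 16: no left child.
    Visit 16.
    At 16: go right to 12.
      At 12: no left child.
      Visit 12.
      At 12: go right to 19.
        At 19: go left to 2.
          2 is a leaf — visit 2.
        Visit 19.
        At 19: no right child.
Visit 31.
At 31: go right to 3.
  At 3: go left to 14.
    14 is a leaf — visit 14.
  Visit 3.
  At 3: go right to 11.
    11 is a leaf — visit 11.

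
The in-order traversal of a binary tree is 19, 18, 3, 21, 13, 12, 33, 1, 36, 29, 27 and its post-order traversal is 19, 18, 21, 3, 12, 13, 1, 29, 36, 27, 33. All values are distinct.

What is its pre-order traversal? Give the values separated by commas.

33, 13, 3, 18, 19, 21, 12, 27, 36, 1, 29

The last element of post-order is the root; it splits in-order into left and right subtrees.
Root 33: left subtree has 6 nodes {19, 18, 3, 21, 13, 12}, right has 4 {1, 36, 29, 27}.
  Root 13: left subtree has 4 nodes {19, 18, 3, 21}, right has 1 {12}.
    Root 3: left subtree has 2 nodes {19, 18}, right has 1 {21}.
      Root 18: left subtree has 1 node {19}, right has 0 { }.
  Root 27: left subtree has 3 nodes {1, 36, 29}, right has 0 { }.
    Root 36: left subtree has 1 node {1}, right has 1 {29}.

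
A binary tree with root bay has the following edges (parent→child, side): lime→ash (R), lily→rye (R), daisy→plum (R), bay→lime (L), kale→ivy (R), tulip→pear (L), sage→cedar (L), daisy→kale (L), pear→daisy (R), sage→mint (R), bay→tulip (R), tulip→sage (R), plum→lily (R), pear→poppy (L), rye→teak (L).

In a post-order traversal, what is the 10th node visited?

Post-order visits the left subtree, then the right subtree, then the node.
At bay: go left to lime.
  At lime: no left child.
  At lime: go right to ash.
    ash is a leaf — visit ash.
  Visit lime.
At bay: go right to tulip.
  At tulip: go left to pear.
    At pear: go left to poppy.
      poppy is a leaf — visit poppy.
    At pear: go right to daisy.
      At daisy: go left to kale.
        At kale: no left child.
        At kale: go right to ivy.
          ivy is a leaf — visit ivy.
        Visit kale.
      At daisy: go right to plum.
        At plum: no left child.
        At plum: go right to lily.
          At lily: no left child.
          At lily: go right to rye.
            At rye: go left to teak.
              teak is a leaf — visit teak.
            At rye: no right child.
            Visit rye.
          Visit lily.
        Visit plum.
      Visit daisy.
    Visit pear.
  At tulip: go right to sage.
    At sage: go left to cedar.
      cedar is a leaf — visit cedar.
    At sage: go right to mint.
      mint is a leaf — visit mint.
    Visit sage.
  Visit tulip.
Visit bay.
Full post-order sequence: ash, lime, poppy, ivy, kale, teak, rye, lily, plum, daisy, pear, cedar, mint, sage, tulip, bay.

daisy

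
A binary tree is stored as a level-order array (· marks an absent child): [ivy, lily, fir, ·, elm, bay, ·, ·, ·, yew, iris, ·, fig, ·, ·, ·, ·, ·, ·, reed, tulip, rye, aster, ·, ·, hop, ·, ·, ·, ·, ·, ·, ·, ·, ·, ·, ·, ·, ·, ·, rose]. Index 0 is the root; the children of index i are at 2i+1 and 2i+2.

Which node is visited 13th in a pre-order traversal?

fig

Pre-order visits the node, then its left subtree, then its right subtree.
Visit ivy.
At ivy: go left to lily.
  Visit lily.
  At lily: no left child.
  At lily: go right to elm.
    Visit elm.
    At elm: go left to yew.
      Visit yew.
      At yew: go left to reed.
        Visit reed.
        At reed: no left child.
        At reed: go right to rose.
          rose is a leaf — visit rose.
      At yew: go right to tulip.
        tulip is a leaf — visit tulip.
    At elm: go right to iris.
      Visit iris.
      At iris: go left to rye.
        rye is a leaf — visit rye.
      At iris: go right to aster.
        aster is a leaf — visit aster.
At ivy: go right to fir.
  Visit fir.
  At fir: go left to bay.
    Visit bay.
    At bay: no left child.
    At bay: go right to fig.
      Visit fig.
      At fig: go left to hop.
        hop is a leaf — visit hop.
      At fig: no right child.
  At fir: no right child.
Full pre-order sequence: ivy, lily, elm, yew, reed, rose, tulip, iris, rye, aster, fir, bay, fig, hop.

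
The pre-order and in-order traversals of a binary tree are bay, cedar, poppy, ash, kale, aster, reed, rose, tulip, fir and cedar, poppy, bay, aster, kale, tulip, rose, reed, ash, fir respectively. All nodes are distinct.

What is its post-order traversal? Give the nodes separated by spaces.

poppy cedar aster tulip rose reed kale fir ash bay

The first element of pre-order is the root; it splits in-order into left and right subtrees.
Root bay: left subtree has 2 nodes {cedar, poppy}, right has 7 {aster, kale, tulip, rose, reed, ash, fir}.
  Root cedar: left subtree has 0 nodes { }, right has 1 {poppy}.
  Root ash: left subtree has 5 nodes {aster, kale, tulip, rose, reed}, right has 1 {fir}.
    Root kale: left subtree has 1 node {aster}, right has 3 {tulip, rose, reed}.
      Root reed: left subtree has 2 nodes {tulip, rose}, right has 0 { }.
        Root rose: left subtree has 1 node {tulip}, right has 0 { }.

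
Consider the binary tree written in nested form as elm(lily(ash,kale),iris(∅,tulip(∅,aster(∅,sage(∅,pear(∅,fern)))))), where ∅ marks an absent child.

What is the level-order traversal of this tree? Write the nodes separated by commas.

elm, lily, iris, ash, kale, tulip, aster, sage, pear, fern

Level-order visits nodes level by level from the root, left to right within each level.
Level 0: elm
Level 1: lily, iris
Level 2: ash, kale, tulip
Level 3: aster
Level 4: sage
Level 5: pear
Level 6: fern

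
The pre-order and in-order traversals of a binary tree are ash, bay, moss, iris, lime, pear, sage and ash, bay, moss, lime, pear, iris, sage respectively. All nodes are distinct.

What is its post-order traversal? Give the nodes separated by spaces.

pear lime sage iris moss bay ash

The first element of pre-order is the root; it splits in-order into left and right subtrees.
Root ash: left subtree has 0 nodes { }, right has 6 {bay, moss, lime, pear, iris, sage}.
  Root bay: left subtree has 0 nodes { }, right has 5 {moss, lime, pear, iris, sage}.
    Root moss: left subtree has 0 nodes { }, right has 4 {lime, pear, iris, sage}.
      Root iris: left subtree has 2 nodes {lime, pear}, right has 1 {sage}.
        Root lime: left subtree has 0 nodes { }, right has 1 {pear}.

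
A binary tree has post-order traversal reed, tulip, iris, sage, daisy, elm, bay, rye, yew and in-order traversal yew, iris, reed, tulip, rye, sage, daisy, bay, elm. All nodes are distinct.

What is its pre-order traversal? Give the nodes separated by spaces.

yew rye iris tulip reed bay daisy sage elm

The last element of post-order is the root; it splits in-order into left and right subtrees.
Root yew: left subtree has 0 nodes { }, right has 8 {iris, reed, tulip, rye, sage, daisy, bay, elm}.
  Root rye: left subtree has 3 nodes {iris, reed, tulip}, right has 4 {sage, daisy, bay, elm}.
    Root iris: left subtree has 0 nodes { }, right has 2 {reed, tulip}.
      Root tulip: left subtree has 1 node {reed}, right has 0 { }.
    Root bay: left subtree has 2 nodes {sage, daisy}, right has 1 {elm}.
      Root daisy: left subtree has 1 node {sage}, right has 0 { }.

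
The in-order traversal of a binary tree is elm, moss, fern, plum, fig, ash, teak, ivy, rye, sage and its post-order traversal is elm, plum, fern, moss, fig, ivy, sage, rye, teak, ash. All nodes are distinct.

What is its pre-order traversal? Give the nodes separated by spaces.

The last element of post-order is the root; it splits in-order into left and right subtrees.
Root ash: left subtree has 5 nodes {elm, moss, fern, plum, fig}, right has 4 {teak, ivy, rye, sage}.
  Root fig: left subtree has 4 nodes {elm, moss, fern, plum}, right has 0 { }.
    Root moss: left subtree has 1 node {elm}, right has 2 {fern, plum}.
      Root fern: left subtree has 0 nodes { }, right has 1 {plum}.
  Root teak: left subtree has 0 nodes { }, right has 3 {ivy, rye, sage}.
    Root rye: left subtree has 1 node {ivy}, right has 1 {sage}.

ash fig moss elm fern plum teak rye ivy sage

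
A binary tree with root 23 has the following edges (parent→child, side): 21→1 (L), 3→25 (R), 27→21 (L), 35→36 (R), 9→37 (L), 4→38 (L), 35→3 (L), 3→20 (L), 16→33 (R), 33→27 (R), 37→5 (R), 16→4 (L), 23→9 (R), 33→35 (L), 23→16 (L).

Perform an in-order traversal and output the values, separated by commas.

In-order visits the left subtree, then the node, then the right subtree.
At 23: go left to 16.
  At 16: go left to 4.
    At 4: go left to 38.
      38 is a leaf — visit 38.
    Visit 4.
    At 4: no right child.
  Visit 16.
  At 16: go right to 33.
    At 33: go left to 35.
      At 35: go left to 3.
        At 3: go left to 20.
          20 is a leaf — visit 20.
        Visit 3.
        At 3: go right to 25.
          25 is a leaf — visit 25.
      Visit 35.
      At 35: go right to 36.
        36 is a leaf — visit 36.
    Visit 33.
    At 33: go right to 27.
      At 27: go left to 21.
        At 21: go left to 1.
          1 is a leaf — visit 1.
        Visit 21.
        At 21: no right child.
      Visit 27.
      At 27: no right child.
Visit 23.
At 23: go right to 9.
  At 9: go left to 37.
    At 37: no left child.
    Visit 37.
    At 37: go right to 5.
      5 is a leaf — visit 5.
  Visit 9.
  At 9: no right child.

38, 4, 16, 20, 3, 25, 35, 36, 33, 1, 21, 27, 23, 37, 5, 9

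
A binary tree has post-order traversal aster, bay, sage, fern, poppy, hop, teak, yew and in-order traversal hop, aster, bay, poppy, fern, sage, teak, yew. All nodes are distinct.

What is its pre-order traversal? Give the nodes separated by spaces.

yew teak hop poppy bay aster fern sage

The last element of post-order is the root; it splits in-order into left and right subtrees.
Root yew: left subtree has 7 nodes {hop, aster, bay, poppy, fern, sage, teak}, right has 0 { }.
  Root teak: left subtree has 6 nodes {hop, aster, bay, poppy, fern, sage}, right has 0 { }.
    Root hop: left subtree has 0 nodes { }, right has 5 {aster, bay, poppy, fern, sage}.
      Root poppy: left subtree has 2 nodes {aster, bay}, right has 2 {fern, sage}.
        Root bay: left subtree has 1 node {aster}, right has 0 { }.
        Root fern: left subtree has 0 nodes { }, right has 1 {sage}.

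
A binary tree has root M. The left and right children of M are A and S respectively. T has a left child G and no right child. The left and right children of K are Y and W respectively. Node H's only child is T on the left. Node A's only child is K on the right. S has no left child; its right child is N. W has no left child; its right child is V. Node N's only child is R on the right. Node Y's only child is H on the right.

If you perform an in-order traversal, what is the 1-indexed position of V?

In-order visits the left subtree, then the node, then the right subtree.
At M: go left to A.
  At A: no left child.
  Visit A.
  At A: go right to K.
    At K: go left to Y.
      At Y: no left child.
      Visit Y.
      At Y: go right to H.
        At H: go left to T.
          At T: go left to G.
            G is a leaf — visit G.
          Visit T.
          At T: no right child.
        Visit H.
        At H: no right child.
    Visit K.
    At K: go right to W.
      At W: no left child.
      Visit W.
      At W: go right to V.
        V is a leaf — visit V.
Visit M.
At M: go right to S.
  At S: no left child.
  Visit S.
  At S: go right to N.
    At N: no left child.
    Visit N.
    At N: go right to R.
      R is a leaf — visit R.
Full in-order sequence: A, Y, G, T, H, K, W, V, M, S, N, R.

8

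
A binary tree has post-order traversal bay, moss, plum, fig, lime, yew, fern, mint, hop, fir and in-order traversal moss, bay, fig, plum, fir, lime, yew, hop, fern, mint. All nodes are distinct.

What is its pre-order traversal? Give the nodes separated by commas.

fir, fig, moss, bay, plum, hop, yew, lime, mint, fern

The last element of post-order is the root; it splits in-order into left and right subtrees.
Root fir: left subtree has 4 nodes {moss, bay, fig, plum}, right has 5 {lime, yew, hop, fern, mint}.
  Root fig: left subtree has 2 nodes {moss, bay}, right has 1 {plum}.
    Root moss: left subtree has 0 nodes { }, right has 1 {bay}.
  Root hop: left subtree has 2 nodes {lime, yew}, right has 2 {fern, mint}.
    Root yew: left subtree has 1 node {lime}, right has 0 { }.
    Root mint: left subtree has 1 node {fern}, right has 0 { }.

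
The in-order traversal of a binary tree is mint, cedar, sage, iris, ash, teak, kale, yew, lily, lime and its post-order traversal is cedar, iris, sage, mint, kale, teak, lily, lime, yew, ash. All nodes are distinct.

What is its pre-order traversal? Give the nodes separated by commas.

The last element of post-order is the root; it splits in-order into left and right subtrees.
Root ash: left subtree has 4 nodes {mint, cedar, sage, iris}, right has 5 {teak, kale, yew, lily, lime}.
  Root mint: left subtree has 0 nodes { }, right has 3 {cedar, sage, iris}.
    Root sage: left subtree has 1 node {cedar}, right has 1 {iris}.
  Root yew: left subtree has 2 nodes {teak, kale}, right has 2 {lily, lime}.
    Root teak: left subtree has 0 nodes { }, right has 1 {kale}.
    Root lime: left subtree has 1 node {lily}, right has 0 { }.

ash, mint, sage, cedar, iris, yew, teak, kale, lime, lily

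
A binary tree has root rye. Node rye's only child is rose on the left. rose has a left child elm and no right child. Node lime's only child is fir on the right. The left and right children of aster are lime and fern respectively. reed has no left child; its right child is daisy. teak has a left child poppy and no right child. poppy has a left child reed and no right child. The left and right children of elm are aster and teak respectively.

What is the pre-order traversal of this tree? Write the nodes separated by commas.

Pre-order visits the node, then its left subtree, then its right subtree.
Visit rye.
At rye: go left to rose.
  Visit rose.
  At rose: go left to elm.
    Visit elm.
    At elm: go left to aster.
      Visit aster.
      At aster: go left to lime.
        Visit lime.
        At lime: no left child.
        At lime: go right to fir.
          fir is a leaf — visit fir.
      At aster: go right to fern.
        fern is a leaf — visit fern.
    At elm: go right to teak.
      Visit teak.
      At teak: go left to poppy.
        Visit poppy.
        At poppy: go left to reed.
          Visit reed.
          At reed: no left child.
          At reed: go right to daisy.
            daisy is a leaf — visit daisy.
        At poppy: no right child.
      At teak: no right child.
  At rose: no right child.
At rye: no right child.

rye, rose, elm, aster, lime, fir, fern, teak, poppy, reed, daisy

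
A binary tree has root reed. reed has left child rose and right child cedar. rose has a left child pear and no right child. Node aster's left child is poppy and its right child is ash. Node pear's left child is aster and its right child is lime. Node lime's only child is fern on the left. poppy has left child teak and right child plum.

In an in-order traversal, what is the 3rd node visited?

In-order visits the left subtree, then the node, then the right subtree.
At reed: go left to rose.
  At rose: go left to pear.
    At pear: go left to aster.
      At aster: go left to poppy.
        At poppy: go left to teak.
          teak is a leaf — visit teak.
        Visit poppy.
        At poppy: go right to plum.
          plum is a leaf — visit plum.
      Visit aster.
      At aster: go right to ash.
        ash is a leaf — visit ash.
    Visit pear.
    At pear: go right to lime.
      At lime: go left to fern.
        fern is a leaf — visit fern.
      Visit lime.
      At lime: no right child.
  Visit rose.
  At rose: no right child.
Visit reed.
At reed: go right to cedar.
  cedar is a leaf — visit cedar.
Full in-order sequence: teak, poppy, plum, aster, ash, pear, fern, lime, rose, reed, cedar.

plum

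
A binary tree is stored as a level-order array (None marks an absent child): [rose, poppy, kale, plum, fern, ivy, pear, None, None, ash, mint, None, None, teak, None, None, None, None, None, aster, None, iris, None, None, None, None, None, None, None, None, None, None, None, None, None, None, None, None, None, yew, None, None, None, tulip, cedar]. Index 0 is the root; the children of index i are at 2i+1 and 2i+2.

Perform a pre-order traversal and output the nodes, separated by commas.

rose, poppy, plum, fern, ash, aster, yew, mint, iris, tulip, cedar, kale, ivy, pear, teak

Pre-order visits the node, then its left subtree, then its right subtree.
Visit rose.
At rose: go left to poppy.
  Visit poppy.
  At poppy: go left to plum.
    plum is a leaf — visit plum.
  At poppy: go right to fern.
    Visit fern.
    At fern: go left to ash.
      Visit ash.
      At ash: go left to aster.
        Visit aster.
        At aster: go left to yew.
          yew is a leaf — visit yew.
        At aster: no right child.
      At ash: no right child.
    At fern: go right to mint.
      Visit mint.
      At mint: go left to iris.
        Visit iris.
        At iris: go left to tulip.
          tulip is a leaf — visit tulip.
        At iris: go right to cedar.
          cedar is a leaf — visit cedar.
      At mint: no right child.
At rose: go right to kale.
  Visit kale.
  At kale: go left to ivy.
    ivy is a leaf — visit ivy.
  At kale: go right to pear.
    Visit pear.
    At pear: go left to teak.
      teak is a leaf — visit teak.
    At pear: no right child.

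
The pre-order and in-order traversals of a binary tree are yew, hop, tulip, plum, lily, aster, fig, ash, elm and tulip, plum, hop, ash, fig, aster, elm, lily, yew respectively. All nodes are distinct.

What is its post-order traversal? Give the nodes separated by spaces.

plum tulip ash fig elm aster lily hop yew

The first element of pre-order is the root; it splits in-order into left and right subtrees.
Root yew: left subtree has 8 nodes {tulip, plum, hop, ash, fig, aster, elm, lily}, right has 0 { }.
  Root hop: left subtree has 2 nodes {tulip, plum}, right has 5 {ash, fig, aster, elm, lily}.
    Root tulip: left subtree has 0 nodes { }, right has 1 {plum}.
    Root lily: left subtree has 4 nodes {ash, fig, aster, elm}, right has 0 { }.
      Root aster: left subtree has 2 nodes {ash, fig}, right has 1 {elm}.
        Root fig: left subtree has 1 node {ash}, right has 0 { }.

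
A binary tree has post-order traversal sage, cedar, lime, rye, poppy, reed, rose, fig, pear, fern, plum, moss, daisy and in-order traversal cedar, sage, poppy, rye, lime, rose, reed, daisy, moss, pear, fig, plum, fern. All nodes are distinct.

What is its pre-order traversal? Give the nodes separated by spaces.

daisy rose poppy cedar sage rye lime reed moss plum pear fig fern

The last element of post-order is the root; it splits in-order into left and right subtrees.
Root daisy: left subtree has 7 nodes {cedar, sage, poppy, rye, lime, rose, reed}, right has 5 {moss, pear, fig, plum, fern}.
  Root rose: left subtree has 5 nodes {cedar, sage, poppy, rye, lime}, right has 1 {reed}.
    Root poppy: left subtree has 2 nodes {cedar, sage}, right has 2 {rye, lime}.
      Root cedar: left subtree has 0 nodes { }, right has 1 {sage}.
      Root rye: left subtree has 0 nodes { }, right has 1 {lime}.
  Root moss: left subtree has 0 nodes { }, right has 4 {pear, fig, plum, fern}.
    Root plum: left subtree has 2 nodes {pear, fig}, right has 1 {fern}.
      Root pear: left subtree has 0 nodes { }, right has 1 {fig}.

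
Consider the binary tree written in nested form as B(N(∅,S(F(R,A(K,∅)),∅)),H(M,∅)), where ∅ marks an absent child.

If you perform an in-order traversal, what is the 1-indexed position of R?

In-order visits the left subtree, then the node, then the right subtree.
At B: go left to N.
  At N: no left child.
  Visit N.
  At N: go right to S.
    At S: go left to F.
      At F: go left to R.
        R is a leaf — visit R.
      Visit F.
      At F: go right to A.
        At A: go left to K.
          K is a leaf — visit K.
        Visit A.
        At A: no right child.
    Visit S.
    At S: no right child.
Visit B.
At B: go right to H.
  At H: go left to M.
    M is a leaf — visit M.
  Visit H.
  At H: no right child.
Full in-order sequence: N, R, F, K, A, S, B, M, H.

2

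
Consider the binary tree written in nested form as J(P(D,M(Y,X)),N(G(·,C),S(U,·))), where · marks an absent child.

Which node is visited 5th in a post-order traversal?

Post-order visits the left subtree, then the right subtree, then the node.
At J: go left to P.
  At P: go left to D.
    D is a leaf — visit D.
  At P: go right to M.
    At M: go left to Y.
      Y is a leaf — visit Y.
    At M: go right to X.
      X is a leaf — visit X.
    Visit M.
  Visit P.
At J: go right to N.
  At N: go left to G.
    At G: no left child.
    At G: go right to C.
      C is a leaf — visit C.
    Visit G.
  At N: go right to S.
    At S: go left to U.
      U is a leaf — visit U.
    At S: no right child.
    Visit S.
  Visit N.
Visit J.
Full post-order sequence: D, Y, X, M, P, C, G, U, S, N, J.

P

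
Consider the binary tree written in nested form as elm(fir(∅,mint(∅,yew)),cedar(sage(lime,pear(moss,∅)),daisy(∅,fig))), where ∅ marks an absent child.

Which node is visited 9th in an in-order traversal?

In-order visits the left subtree, then the node, then the right subtree.
At elm: go left to fir.
  At fir: no left child.
  Visit fir.
  At fir: go right to mint.
    At mint: no left child.
    Visit mint.
    At mint: go right to yew.
      yew is a leaf — visit yew.
Visit elm.
At elm: go right to cedar.
  At cedar: go left to sage.
    At sage: go left to lime.
      lime is a leaf — visit lime.
    Visit sage.
    At sage: go right to pear.
      At pear: go left to moss.
        moss is a leaf — visit moss.
      Visit pear.
      At pear: no right child.
  Visit cedar.
  At cedar: go right to daisy.
    At daisy: no left child.
    Visit daisy.
    At daisy: go right to fig.
      fig is a leaf — visit fig.
Full in-order sequence: fir, mint, yew, elm, lime, sage, moss, pear, cedar, daisy, fig.

cedar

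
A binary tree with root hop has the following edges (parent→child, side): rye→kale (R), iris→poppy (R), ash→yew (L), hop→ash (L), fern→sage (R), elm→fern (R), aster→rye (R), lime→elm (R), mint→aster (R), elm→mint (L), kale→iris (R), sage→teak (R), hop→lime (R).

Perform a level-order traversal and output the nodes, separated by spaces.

Level-order visits nodes level by level from the root, left to right within each level.
Level 0: hop
Level 1: ash, lime
Level 2: yew, elm
Level 3: mint, fern
Level 4: aster, sage
Level 5: rye, teak
Level 6: kale
Level 7: iris
Level 8: poppy

hop ash lime yew elm mint fern aster sage rye teak kale iris poppy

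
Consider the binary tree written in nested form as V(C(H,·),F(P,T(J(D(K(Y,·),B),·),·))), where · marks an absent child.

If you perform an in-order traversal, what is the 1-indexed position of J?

10

In-order visits the left subtree, then the node, then the right subtree.
At V: go left to C.
  At C: go left to H.
    H is a leaf — visit H.
  Visit C.
  At C: no right child.
Visit V.
At V: go right to F.
  At F: go left to P.
    P is a leaf — visit P.
  Visit F.
  At F: go right to T.
    At T: go left to J.
      At J: go left to D.
        At D: go left to K.
          At K: go left to Y.
            Y is a leaf — visit Y.
          Visit K.
          At K: no right child.
        Visit D.
        At D: go right to B.
          B is a leaf — visit B.
      Visit J.
      At J: no right child.
    Visit T.
    At T: no right child.
Full in-order sequence: H, C, V, P, F, Y, K, D, B, J, T.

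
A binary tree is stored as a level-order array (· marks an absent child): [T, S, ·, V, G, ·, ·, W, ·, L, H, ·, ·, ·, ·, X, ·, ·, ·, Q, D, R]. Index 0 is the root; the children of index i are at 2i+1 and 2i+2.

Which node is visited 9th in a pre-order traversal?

Pre-order visits the node, then its left subtree, then its right subtree.
Visit T.
At T: go left to S.
  Visit S.
  At S: go left to V.
    Visit V.
    At V: go left to W.
      Visit W.
      At W: go left to X.
        X is a leaf — visit X.
      At W: no right child.
    At V: no right child.
  At S: go right to G.
    Visit G.
    At G: go left to L.
      Visit L.
      At L: go left to Q.
        Q is a leaf — visit Q.
      At L: go right to D.
        D is a leaf — visit D.
    At G: go right to H.
      Visit H.
      At H: go left to R.
        R is a leaf — visit R.
      At H: no right child.
At T: no right child.
Full pre-order sequence: T, S, V, W, X, G, L, Q, D, H, R.

D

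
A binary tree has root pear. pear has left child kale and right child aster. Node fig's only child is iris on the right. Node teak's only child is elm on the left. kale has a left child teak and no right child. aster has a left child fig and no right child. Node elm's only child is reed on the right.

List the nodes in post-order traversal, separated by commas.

reed, elm, teak, kale, iris, fig, aster, pear

Post-order visits the left subtree, then the right subtree, then the node.
At pear: go left to kale.
  At kale: go left to teak.
    At teak: go left to elm.
      At elm: no left child.
      At elm: go right to reed.
        reed is a leaf — visit reed.
      Visit elm.
    At teak: no right child.
    Visit teak.
  At kale: no right child.
  Visit kale.
At pear: go right to aster.
  At aster: go left to fig.
    At fig: no left child.
    At fig: go right to iris.
      iris is a leaf — visit iris.
    Visit fig.
  At aster: no right child.
  Visit aster.
Visit pear.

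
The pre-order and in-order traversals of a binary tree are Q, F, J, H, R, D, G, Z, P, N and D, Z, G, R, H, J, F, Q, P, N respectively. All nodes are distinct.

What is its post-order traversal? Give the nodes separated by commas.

Z, G, D, R, H, J, F, N, P, Q

The first element of pre-order is the root; it splits in-order into left and right subtrees.
Root Q: left subtree has 7 nodes {D, Z, G, R, H, J, F}, right has 2 {P, N}.
  Root F: left subtree has 6 nodes {D, Z, G, R, H, J}, right has 0 { }.
    Root J: left subtree has 5 nodes {D, Z, G, R, H}, right has 0 { }.
      Root H: left subtree has 4 nodes {D, Z, G, R}, right has 0 { }.
        Root R: left subtree has 3 nodes {D, Z, G}, right has 0 { }.
          Root D: left subtree has 0 nodes { }, right has 2 {Z, G}.
            Root G: left subtree has 1 node {Z}, right has 0 { }.
  Root P: left subtree has 0 nodes { }, right has 1 {N}.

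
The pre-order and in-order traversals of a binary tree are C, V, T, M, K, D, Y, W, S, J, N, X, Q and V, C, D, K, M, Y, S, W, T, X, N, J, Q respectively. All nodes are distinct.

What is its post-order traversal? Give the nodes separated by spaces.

V D K S W Y M X N Q J T C

The first element of pre-order is the root; it splits in-order into left and right subtrees.
Root C: left subtree has 1 node {V}, right has 11 {D, K, M, Y, S, W, T, X, N, J, Q}.
  Root T: left subtree has 6 nodes {D, K, M, Y, S, W}, right has 4 {X, N, J, Q}.
    Root M: left subtree has 2 nodes {D, K}, right has 3 {Y, S, W}.
      Root K: left subtree has 1 node {D}, right has 0 { }.
      Root Y: left subtree has 0 nodes { }, right has 2 {S, W}.
        Root W: left subtree has 1 node {S}, right has 0 { }.
    Root J: left subtree has 2 nodes {X, N}, right has 1 {Q}.
      Root N: left subtree has 1 node {X}, right has 0 { }.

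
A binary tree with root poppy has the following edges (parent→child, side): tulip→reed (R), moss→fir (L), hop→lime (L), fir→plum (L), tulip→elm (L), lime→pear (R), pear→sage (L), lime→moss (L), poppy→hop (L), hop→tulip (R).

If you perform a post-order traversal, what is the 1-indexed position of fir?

2

Post-order visits the left subtree, then the right subtree, then the node.
At poppy: go left to hop.
  At hop: go left to lime.
    At lime: go left to moss.
      At moss: go left to fir.
        At fir: go left to plum.
          plum is a leaf — visit plum.
        At fir: no right child.
        Visit fir.
      At moss: no right child.
      Visit moss.
    At lime: go right to pear.
      At pear: go left to sage.
        sage is a leaf — visit sage.
      At pear: no right child.
      Visit pear.
    Visit lime.
  At hop: go right to tulip.
    At tulip: go left to elm.
      elm is a leaf — visit elm.
    At tulip: go right to reed.
      reed is a leaf — visit reed.
    Visit tulip.
  Visit hop.
At poppy: no right child.
Visit poppy.
Full post-order sequence: plum, fir, moss, sage, pear, lime, elm, reed, tulip, hop, poppy.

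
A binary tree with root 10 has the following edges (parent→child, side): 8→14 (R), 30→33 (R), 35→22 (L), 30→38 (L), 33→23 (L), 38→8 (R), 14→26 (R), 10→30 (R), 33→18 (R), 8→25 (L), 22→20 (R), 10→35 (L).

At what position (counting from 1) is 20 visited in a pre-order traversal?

Pre-order visits the node, then its left subtree, then its right subtree.
Visit 10.
At 10: go left to 35.
  Visit 35.
  At 35: go left to 22.
    Visit 22.
    At 22: no left child.
    At 22: go right to 20.
      20 is a leaf — visit 20.
  At 35: no right child.
At 10: go right to 30.
  Visit 30.
  At 30: go left to 38.
    Visit 38.
    At 38: no left child.
    At 38: go right to 8.
      Visit 8.
      At 8: go left to 25.
        25 is a leaf — visit 25.
      At 8: go right to 14.
        Visit 14.
        At 14: no left child.
        At 14: go right to 26.
          26 is a leaf — visit 26.
  At 30: go right to 33.
    Visit 33.
    At 33: go left to 23.
      23 is a leaf — visit 23.
    At 33: go right to 18.
      18 is a leaf — visit 18.
Full pre-order sequence: 10, 35, 22, 20, 30, 38, 8, 25, 14, 26, 33, 23, 18.

4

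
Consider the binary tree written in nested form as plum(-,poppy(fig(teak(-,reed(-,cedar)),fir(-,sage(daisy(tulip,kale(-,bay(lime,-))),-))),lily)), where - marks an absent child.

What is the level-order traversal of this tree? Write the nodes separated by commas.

Level-order visits nodes level by level from the root, left to right within each level.
Level 0: plum
Level 1: poppy
Level 2: fig, lily
Level 3: teak, fir
Level 4: reed, sage
Level 5: cedar, daisy
Level 6: tulip, kale
Level 7: bay
Level 8: lime

plum, poppy, fig, lily, teak, fir, reed, sage, cedar, daisy, tulip, kale, bay, lime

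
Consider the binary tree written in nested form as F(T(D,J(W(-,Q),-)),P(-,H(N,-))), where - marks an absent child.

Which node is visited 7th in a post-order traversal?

H

Post-order visits the left subtree, then the right subtree, then the node.
At F: go left to T.
  At T: go left to D.
    D is a leaf — visit D.
  At T: go right to J.
    At J: go left to W.
      At W: no left child.
      At W: go right to Q.
        Q is a leaf — visit Q.
      Visit W.
    At J: no right child.
    Visit J.
  Visit T.
At F: go right to P.
  At P: no left child.
  At P: go right to H.
    At H: go left to N.
      N is a leaf — visit N.
    At H: no right child.
    Visit H.
  Visit P.
Visit F.
Full post-order sequence: D, Q, W, J, T, N, H, P, F.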